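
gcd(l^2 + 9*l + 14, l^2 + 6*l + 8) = l + 2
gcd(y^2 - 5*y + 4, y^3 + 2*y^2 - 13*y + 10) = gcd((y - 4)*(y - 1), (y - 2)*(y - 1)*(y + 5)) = y - 1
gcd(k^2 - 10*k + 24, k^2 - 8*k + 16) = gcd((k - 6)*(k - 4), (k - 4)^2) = k - 4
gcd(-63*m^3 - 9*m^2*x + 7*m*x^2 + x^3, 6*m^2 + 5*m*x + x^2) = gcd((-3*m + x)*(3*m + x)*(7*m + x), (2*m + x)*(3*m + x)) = 3*m + x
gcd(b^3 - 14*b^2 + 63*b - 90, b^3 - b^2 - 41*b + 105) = b^2 - 8*b + 15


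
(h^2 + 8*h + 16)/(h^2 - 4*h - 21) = (h^2 + 8*h + 16)/(h^2 - 4*h - 21)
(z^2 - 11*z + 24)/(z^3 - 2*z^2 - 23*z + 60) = (z - 8)/(z^2 + z - 20)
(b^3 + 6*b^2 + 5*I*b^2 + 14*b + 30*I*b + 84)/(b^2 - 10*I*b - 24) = (b^3 + b^2*(6 + 5*I) + b*(14 + 30*I) + 84)/(b^2 - 10*I*b - 24)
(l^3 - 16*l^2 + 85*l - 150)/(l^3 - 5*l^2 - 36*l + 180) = (l - 5)/(l + 6)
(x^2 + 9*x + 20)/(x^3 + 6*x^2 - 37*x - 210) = (x + 4)/(x^2 + x - 42)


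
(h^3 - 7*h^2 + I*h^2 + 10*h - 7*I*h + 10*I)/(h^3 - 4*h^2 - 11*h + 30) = (h + I)/(h + 3)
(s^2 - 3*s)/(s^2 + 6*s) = (s - 3)/(s + 6)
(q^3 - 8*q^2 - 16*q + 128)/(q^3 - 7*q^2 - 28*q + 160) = (q + 4)/(q + 5)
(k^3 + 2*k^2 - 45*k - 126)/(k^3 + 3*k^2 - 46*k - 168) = (k + 3)/(k + 4)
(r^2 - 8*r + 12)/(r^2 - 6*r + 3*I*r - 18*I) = (r - 2)/(r + 3*I)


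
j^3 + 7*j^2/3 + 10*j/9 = j*(j + 2/3)*(j + 5/3)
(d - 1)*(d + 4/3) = d^2 + d/3 - 4/3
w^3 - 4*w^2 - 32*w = w*(w - 8)*(w + 4)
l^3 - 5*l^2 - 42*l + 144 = (l - 8)*(l - 3)*(l + 6)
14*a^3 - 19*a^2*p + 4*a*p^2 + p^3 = (-2*a + p)*(-a + p)*(7*a + p)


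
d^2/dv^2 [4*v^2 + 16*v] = 8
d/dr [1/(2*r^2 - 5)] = -4*r/(2*r^2 - 5)^2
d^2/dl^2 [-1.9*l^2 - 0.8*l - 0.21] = -3.80000000000000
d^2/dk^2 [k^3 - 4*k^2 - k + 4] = 6*k - 8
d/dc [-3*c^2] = -6*c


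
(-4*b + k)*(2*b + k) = -8*b^2 - 2*b*k + k^2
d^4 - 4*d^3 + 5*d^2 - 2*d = d*(d - 2)*(d - 1)^2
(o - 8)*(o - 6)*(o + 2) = o^3 - 12*o^2 + 20*o + 96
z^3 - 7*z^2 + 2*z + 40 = (z - 5)*(z - 4)*(z + 2)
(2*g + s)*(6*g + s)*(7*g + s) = 84*g^3 + 68*g^2*s + 15*g*s^2 + s^3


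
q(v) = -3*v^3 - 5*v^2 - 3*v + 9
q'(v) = -9*v^2 - 10*v - 3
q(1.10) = -4.34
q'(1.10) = -24.89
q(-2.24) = 24.35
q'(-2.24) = -25.76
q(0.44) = 6.46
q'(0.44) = -9.14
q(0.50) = 5.88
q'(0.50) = -10.25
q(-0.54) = 9.63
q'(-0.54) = -0.22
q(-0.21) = 9.44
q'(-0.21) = -1.30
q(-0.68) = 9.67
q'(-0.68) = -0.36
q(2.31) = -61.59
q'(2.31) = -74.12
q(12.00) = -5931.00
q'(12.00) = -1419.00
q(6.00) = -837.00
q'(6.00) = -387.00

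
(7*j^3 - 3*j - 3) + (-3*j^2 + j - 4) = 7*j^3 - 3*j^2 - 2*j - 7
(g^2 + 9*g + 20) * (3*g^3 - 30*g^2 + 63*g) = 3*g^5 - 3*g^4 - 147*g^3 - 33*g^2 + 1260*g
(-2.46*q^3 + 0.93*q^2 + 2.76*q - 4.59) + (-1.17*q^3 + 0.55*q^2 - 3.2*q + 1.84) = -3.63*q^3 + 1.48*q^2 - 0.44*q - 2.75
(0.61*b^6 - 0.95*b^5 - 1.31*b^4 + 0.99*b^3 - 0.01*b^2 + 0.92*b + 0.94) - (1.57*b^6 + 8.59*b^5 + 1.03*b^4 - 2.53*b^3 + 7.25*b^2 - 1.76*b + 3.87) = -0.96*b^6 - 9.54*b^5 - 2.34*b^4 + 3.52*b^3 - 7.26*b^2 + 2.68*b - 2.93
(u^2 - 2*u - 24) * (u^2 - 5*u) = u^4 - 7*u^3 - 14*u^2 + 120*u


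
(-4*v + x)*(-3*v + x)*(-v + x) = -12*v^3 + 19*v^2*x - 8*v*x^2 + x^3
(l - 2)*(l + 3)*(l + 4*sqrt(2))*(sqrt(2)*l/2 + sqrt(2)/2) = sqrt(2)*l^4/2 + sqrt(2)*l^3 + 4*l^3 - 5*sqrt(2)*l^2/2 + 8*l^2 - 20*l - 3*sqrt(2)*l - 24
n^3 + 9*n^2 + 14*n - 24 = (n - 1)*(n + 4)*(n + 6)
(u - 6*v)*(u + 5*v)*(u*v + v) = u^3*v - u^2*v^2 + u^2*v - 30*u*v^3 - u*v^2 - 30*v^3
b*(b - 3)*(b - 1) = b^3 - 4*b^2 + 3*b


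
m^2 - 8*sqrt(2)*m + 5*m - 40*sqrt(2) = (m + 5)*(m - 8*sqrt(2))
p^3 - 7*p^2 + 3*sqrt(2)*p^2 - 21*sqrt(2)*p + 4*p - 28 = (p - 7)*(p + sqrt(2))*(p + 2*sqrt(2))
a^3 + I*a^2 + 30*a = a*(a - 5*I)*(a + 6*I)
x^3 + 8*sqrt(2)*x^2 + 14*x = x*(x + sqrt(2))*(x + 7*sqrt(2))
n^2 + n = n*(n + 1)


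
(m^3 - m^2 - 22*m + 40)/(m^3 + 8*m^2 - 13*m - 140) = (m - 2)/(m + 7)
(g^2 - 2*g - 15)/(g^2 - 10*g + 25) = (g + 3)/(g - 5)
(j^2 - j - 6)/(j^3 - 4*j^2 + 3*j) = (j + 2)/(j*(j - 1))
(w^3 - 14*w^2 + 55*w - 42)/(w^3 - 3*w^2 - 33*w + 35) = (w - 6)/(w + 5)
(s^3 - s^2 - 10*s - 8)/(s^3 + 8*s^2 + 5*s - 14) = (s^2 - 3*s - 4)/(s^2 + 6*s - 7)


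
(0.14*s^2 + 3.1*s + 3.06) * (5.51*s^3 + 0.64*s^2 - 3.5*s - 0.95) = 0.7714*s^5 + 17.1706*s^4 + 18.3546*s^3 - 9.0246*s^2 - 13.655*s - 2.907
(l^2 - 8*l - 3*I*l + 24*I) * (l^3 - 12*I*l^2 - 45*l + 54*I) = l^5 - 8*l^4 - 15*I*l^4 - 81*l^3 + 120*I*l^3 + 648*l^2 + 189*I*l^2 + 162*l - 1512*I*l - 1296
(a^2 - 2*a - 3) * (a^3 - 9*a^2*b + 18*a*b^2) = a^5 - 9*a^4*b - 2*a^4 + 18*a^3*b^2 + 18*a^3*b - 3*a^3 - 36*a^2*b^2 + 27*a^2*b - 54*a*b^2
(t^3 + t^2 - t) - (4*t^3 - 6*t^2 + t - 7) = -3*t^3 + 7*t^2 - 2*t + 7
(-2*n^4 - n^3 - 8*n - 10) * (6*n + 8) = -12*n^5 - 22*n^4 - 8*n^3 - 48*n^2 - 124*n - 80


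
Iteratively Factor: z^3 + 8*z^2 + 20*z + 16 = (z + 4)*(z^2 + 4*z + 4) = (z + 2)*(z + 4)*(z + 2)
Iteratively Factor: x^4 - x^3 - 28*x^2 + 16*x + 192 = (x - 4)*(x^3 + 3*x^2 - 16*x - 48) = (x - 4)*(x + 4)*(x^2 - x - 12) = (x - 4)^2*(x + 4)*(x + 3)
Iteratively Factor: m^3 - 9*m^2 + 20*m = (m)*(m^2 - 9*m + 20) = m*(m - 5)*(m - 4)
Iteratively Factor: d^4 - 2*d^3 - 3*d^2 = (d)*(d^3 - 2*d^2 - 3*d) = d^2*(d^2 - 2*d - 3) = d^2*(d + 1)*(d - 3)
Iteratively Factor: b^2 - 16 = (b + 4)*(b - 4)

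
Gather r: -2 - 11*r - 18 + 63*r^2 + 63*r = 63*r^2 + 52*r - 20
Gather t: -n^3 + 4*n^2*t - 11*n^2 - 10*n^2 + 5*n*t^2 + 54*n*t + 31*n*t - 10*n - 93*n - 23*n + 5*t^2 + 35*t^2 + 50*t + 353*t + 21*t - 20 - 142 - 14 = -n^3 - 21*n^2 - 126*n + t^2*(5*n + 40) + t*(4*n^2 + 85*n + 424) - 176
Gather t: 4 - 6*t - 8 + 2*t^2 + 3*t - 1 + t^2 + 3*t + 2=3*t^2 - 3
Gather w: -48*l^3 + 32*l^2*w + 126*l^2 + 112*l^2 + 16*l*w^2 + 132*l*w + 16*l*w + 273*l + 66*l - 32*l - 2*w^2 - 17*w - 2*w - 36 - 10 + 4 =-48*l^3 + 238*l^2 + 307*l + w^2*(16*l - 2) + w*(32*l^2 + 148*l - 19) - 42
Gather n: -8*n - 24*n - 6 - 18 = -32*n - 24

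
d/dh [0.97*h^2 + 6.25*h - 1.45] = 1.94*h + 6.25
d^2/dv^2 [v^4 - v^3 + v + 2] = 6*v*(2*v - 1)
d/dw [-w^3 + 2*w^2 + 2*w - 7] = -3*w^2 + 4*w + 2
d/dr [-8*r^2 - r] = -16*r - 1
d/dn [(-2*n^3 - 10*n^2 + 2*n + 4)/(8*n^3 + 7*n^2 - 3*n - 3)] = 2*(33*n^4 - 10*n^3 - 31*n^2 + 2*n + 3)/(64*n^6 + 112*n^5 + n^4 - 90*n^3 - 33*n^2 + 18*n + 9)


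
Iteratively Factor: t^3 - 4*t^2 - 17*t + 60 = (t - 3)*(t^2 - t - 20) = (t - 3)*(t + 4)*(t - 5)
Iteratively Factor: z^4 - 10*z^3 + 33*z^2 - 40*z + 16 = (z - 4)*(z^3 - 6*z^2 + 9*z - 4) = (z - 4)*(z - 1)*(z^2 - 5*z + 4) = (z - 4)^2*(z - 1)*(z - 1)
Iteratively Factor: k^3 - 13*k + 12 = (k - 3)*(k^2 + 3*k - 4) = (k - 3)*(k + 4)*(k - 1)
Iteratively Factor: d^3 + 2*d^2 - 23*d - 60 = (d + 3)*(d^2 - d - 20) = (d + 3)*(d + 4)*(d - 5)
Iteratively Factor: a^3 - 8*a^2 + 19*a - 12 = (a - 3)*(a^2 - 5*a + 4) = (a - 4)*(a - 3)*(a - 1)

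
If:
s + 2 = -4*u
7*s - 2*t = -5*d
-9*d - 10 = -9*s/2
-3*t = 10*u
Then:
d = -230/423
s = 160/141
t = 1105/423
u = -221/282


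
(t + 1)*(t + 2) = t^2 + 3*t + 2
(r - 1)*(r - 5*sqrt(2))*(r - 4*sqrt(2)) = r^3 - 9*sqrt(2)*r^2 - r^2 + 9*sqrt(2)*r + 40*r - 40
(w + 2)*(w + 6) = w^2 + 8*w + 12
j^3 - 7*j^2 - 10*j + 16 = (j - 8)*(j - 1)*(j + 2)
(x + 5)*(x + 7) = x^2 + 12*x + 35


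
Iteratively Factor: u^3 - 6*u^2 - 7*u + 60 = (u - 4)*(u^2 - 2*u - 15) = (u - 5)*(u - 4)*(u + 3)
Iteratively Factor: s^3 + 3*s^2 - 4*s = (s + 4)*(s^2 - s) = (s - 1)*(s + 4)*(s)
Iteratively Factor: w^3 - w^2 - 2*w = (w)*(w^2 - w - 2) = w*(w - 2)*(w + 1)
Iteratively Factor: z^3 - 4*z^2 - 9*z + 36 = (z - 3)*(z^2 - z - 12) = (z - 4)*(z - 3)*(z + 3)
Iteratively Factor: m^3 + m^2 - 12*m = (m + 4)*(m^2 - 3*m) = m*(m + 4)*(m - 3)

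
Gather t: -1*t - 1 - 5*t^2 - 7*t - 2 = -5*t^2 - 8*t - 3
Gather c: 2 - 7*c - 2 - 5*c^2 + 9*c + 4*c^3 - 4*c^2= 4*c^3 - 9*c^2 + 2*c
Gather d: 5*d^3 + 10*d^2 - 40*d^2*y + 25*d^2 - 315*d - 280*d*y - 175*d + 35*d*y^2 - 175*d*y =5*d^3 + d^2*(35 - 40*y) + d*(35*y^2 - 455*y - 490)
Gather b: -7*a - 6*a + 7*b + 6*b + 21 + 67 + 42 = -13*a + 13*b + 130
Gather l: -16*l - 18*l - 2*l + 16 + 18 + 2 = 36 - 36*l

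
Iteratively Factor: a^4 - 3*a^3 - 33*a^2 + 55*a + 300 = (a + 3)*(a^3 - 6*a^2 - 15*a + 100) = (a - 5)*(a + 3)*(a^2 - a - 20) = (a - 5)*(a + 3)*(a + 4)*(a - 5)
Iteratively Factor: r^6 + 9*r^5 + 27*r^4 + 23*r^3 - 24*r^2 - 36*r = (r + 3)*(r^5 + 6*r^4 + 9*r^3 - 4*r^2 - 12*r) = (r + 2)*(r + 3)*(r^4 + 4*r^3 + r^2 - 6*r) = r*(r + 2)*(r + 3)*(r^3 + 4*r^2 + r - 6) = r*(r + 2)^2*(r + 3)*(r^2 + 2*r - 3) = r*(r + 2)^2*(r + 3)^2*(r - 1)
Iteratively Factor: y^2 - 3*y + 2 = (y - 1)*(y - 2)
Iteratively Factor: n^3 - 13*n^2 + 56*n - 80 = (n - 4)*(n^2 - 9*n + 20) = (n - 5)*(n - 4)*(n - 4)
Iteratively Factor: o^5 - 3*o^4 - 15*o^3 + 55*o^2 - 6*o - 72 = (o - 3)*(o^4 - 15*o^2 + 10*o + 24) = (o - 3)*(o - 2)*(o^3 + 2*o^2 - 11*o - 12) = (o - 3)*(o - 2)*(o + 4)*(o^2 - 2*o - 3) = (o - 3)^2*(o - 2)*(o + 4)*(o + 1)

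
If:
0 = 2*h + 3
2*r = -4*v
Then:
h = -3/2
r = -2*v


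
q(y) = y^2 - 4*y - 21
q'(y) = 2*y - 4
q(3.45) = -22.90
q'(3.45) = 2.90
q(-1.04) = -15.76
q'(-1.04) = -6.08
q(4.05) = -20.80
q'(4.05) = 4.10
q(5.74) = -11.01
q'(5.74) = 7.48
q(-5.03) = 24.42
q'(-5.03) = -14.06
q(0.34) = -22.24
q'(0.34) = -3.32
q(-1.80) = -10.56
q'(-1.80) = -7.60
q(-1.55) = -12.40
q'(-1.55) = -7.10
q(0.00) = -21.00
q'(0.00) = -4.00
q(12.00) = 75.00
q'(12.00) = 20.00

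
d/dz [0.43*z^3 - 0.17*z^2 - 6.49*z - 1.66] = 1.29*z^2 - 0.34*z - 6.49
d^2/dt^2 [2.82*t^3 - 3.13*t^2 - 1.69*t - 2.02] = 16.92*t - 6.26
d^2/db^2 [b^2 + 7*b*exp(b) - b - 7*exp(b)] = 7*b*exp(b) + 7*exp(b) + 2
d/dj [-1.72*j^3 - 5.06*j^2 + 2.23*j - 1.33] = -5.16*j^2 - 10.12*j + 2.23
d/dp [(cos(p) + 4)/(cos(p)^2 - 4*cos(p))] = (sin(p) - 16*sin(p)/cos(p)^2 + 8*tan(p))/(cos(p) - 4)^2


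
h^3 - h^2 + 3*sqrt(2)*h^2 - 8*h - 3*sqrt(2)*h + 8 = (h - 1)*(h - sqrt(2))*(h + 4*sqrt(2))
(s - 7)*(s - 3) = s^2 - 10*s + 21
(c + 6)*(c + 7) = c^2 + 13*c + 42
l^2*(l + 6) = l^3 + 6*l^2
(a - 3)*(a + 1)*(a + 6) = a^3 + 4*a^2 - 15*a - 18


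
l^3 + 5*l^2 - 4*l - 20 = (l - 2)*(l + 2)*(l + 5)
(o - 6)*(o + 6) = o^2 - 36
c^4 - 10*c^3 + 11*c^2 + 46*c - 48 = (c - 8)*(c - 3)*(c - 1)*(c + 2)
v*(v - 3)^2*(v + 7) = v^4 + v^3 - 33*v^2 + 63*v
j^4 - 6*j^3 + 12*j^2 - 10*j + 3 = (j - 3)*(j - 1)^3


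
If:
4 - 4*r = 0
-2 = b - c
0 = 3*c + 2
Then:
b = -8/3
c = -2/3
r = 1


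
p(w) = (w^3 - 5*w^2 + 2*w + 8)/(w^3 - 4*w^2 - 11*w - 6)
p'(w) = (-3*w^2 + 8*w + 11)*(w^3 - 5*w^2 + 2*w + 8)/(w^3 - 4*w^2 - 11*w - 6)^2 + (3*w^2 - 10*w + 2)/(w^3 - 4*w^2 - 11*w - 6) = (w^2 - 28*w + 76)/(w^4 - 10*w^3 + 13*w^2 + 60*w + 36)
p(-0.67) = -5.66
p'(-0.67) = 19.65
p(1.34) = -0.16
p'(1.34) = 0.34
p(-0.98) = -106.31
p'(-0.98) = 5357.12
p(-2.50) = 2.29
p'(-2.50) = 0.94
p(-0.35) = -2.48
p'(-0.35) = 5.04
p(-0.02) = -1.38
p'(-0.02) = 2.20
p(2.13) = 0.02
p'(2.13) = 0.14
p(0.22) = -0.95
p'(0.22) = 1.41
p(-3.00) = 1.94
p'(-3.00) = 0.52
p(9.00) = 1.17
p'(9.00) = -0.11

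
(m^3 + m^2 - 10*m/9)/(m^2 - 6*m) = (m^2 + m - 10/9)/(m - 6)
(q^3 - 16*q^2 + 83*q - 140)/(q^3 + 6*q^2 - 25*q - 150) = (q^2 - 11*q + 28)/(q^2 + 11*q + 30)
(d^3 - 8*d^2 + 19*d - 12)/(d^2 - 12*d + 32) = (d^2 - 4*d + 3)/(d - 8)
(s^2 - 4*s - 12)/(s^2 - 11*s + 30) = (s + 2)/(s - 5)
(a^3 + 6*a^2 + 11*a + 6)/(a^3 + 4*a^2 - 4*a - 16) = (a^2 + 4*a + 3)/(a^2 + 2*a - 8)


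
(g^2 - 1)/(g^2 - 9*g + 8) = (g + 1)/(g - 8)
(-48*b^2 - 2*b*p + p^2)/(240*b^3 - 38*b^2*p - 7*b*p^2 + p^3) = 1/(-5*b + p)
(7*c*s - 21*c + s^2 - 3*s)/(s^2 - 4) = (7*c*s - 21*c + s^2 - 3*s)/(s^2 - 4)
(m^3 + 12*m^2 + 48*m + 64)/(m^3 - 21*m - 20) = (m^2 + 8*m + 16)/(m^2 - 4*m - 5)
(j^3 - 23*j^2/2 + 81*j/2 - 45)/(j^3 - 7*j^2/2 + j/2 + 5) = (j^2 - 9*j + 18)/(j^2 - j - 2)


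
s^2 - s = s*(s - 1)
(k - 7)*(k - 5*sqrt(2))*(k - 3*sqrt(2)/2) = k^3 - 13*sqrt(2)*k^2/2 - 7*k^2 + 15*k + 91*sqrt(2)*k/2 - 105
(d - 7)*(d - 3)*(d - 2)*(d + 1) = d^4 - 11*d^3 + 29*d^2 - d - 42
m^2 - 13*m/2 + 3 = (m - 6)*(m - 1/2)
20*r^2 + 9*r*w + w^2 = (4*r + w)*(5*r + w)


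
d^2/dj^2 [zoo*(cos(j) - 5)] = zoo*cos(j)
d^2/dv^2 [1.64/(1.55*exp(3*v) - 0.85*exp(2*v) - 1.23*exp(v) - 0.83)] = ((-22.878*exp(2*v) + 5.576*exp(v) + 2.0172)*(-1.55*exp(3*v) + 0.85*exp(2*v) + 1.23*exp(v) + 0.83) - 1.64*(-9.3*exp(2*v) + 3.4*exp(v) + 2.46)*(-4.65*exp(2*v) + 1.7*exp(v) + 1.23)*exp(v))*exp(v)/(-1.55*exp(3*v) + 0.85*exp(2*v) + 1.23*exp(v) + 0.83)^3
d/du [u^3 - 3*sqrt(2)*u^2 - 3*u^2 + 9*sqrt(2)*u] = 3*u^2 - 6*sqrt(2)*u - 6*u + 9*sqrt(2)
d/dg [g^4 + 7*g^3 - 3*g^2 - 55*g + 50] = 4*g^3 + 21*g^2 - 6*g - 55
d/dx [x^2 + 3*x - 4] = 2*x + 3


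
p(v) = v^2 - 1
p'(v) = 2*v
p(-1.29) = 0.66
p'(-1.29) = -2.58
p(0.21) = -0.96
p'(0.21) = 0.42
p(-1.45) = 1.10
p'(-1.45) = -2.90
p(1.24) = 0.54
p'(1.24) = 2.48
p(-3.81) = 13.52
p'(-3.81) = -7.62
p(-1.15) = 0.32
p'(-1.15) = -2.30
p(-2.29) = 4.24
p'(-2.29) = -4.58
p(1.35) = 0.82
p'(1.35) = 2.70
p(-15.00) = 224.00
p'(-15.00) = -30.00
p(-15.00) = 224.00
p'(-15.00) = -30.00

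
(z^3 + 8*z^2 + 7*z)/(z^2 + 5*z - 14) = z*(z + 1)/(z - 2)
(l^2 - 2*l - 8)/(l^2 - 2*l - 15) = (-l^2 + 2*l + 8)/(-l^2 + 2*l + 15)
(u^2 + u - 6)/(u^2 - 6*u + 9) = (u^2 + u - 6)/(u^2 - 6*u + 9)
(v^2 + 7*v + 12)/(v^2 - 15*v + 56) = (v^2 + 7*v + 12)/(v^2 - 15*v + 56)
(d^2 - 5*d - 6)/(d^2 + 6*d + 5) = (d - 6)/(d + 5)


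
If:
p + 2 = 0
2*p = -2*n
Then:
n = 2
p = -2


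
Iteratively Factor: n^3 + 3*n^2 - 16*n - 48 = (n + 4)*(n^2 - n - 12) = (n - 4)*(n + 4)*(n + 3)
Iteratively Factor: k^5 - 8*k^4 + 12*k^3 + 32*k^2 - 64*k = (k - 2)*(k^4 - 6*k^3 + 32*k) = (k - 2)*(k + 2)*(k^3 - 8*k^2 + 16*k) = (k - 4)*(k - 2)*(k + 2)*(k^2 - 4*k) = (k - 4)^2*(k - 2)*(k + 2)*(k)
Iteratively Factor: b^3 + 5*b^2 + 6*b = (b)*(b^2 + 5*b + 6) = b*(b + 3)*(b + 2)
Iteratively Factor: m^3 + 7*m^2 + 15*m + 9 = (m + 1)*(m^2 + 6*m + 9) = (m + 1)*(m + 3)*(m + 3)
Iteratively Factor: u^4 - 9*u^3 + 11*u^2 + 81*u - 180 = (u - 4)*(u^3 - 5*u^2 - 9*u + 45) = (u - 5)*(u - 4)*(u^2 - 9) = (u - 5)*(u - 4)*(u - 3)*(u + 3)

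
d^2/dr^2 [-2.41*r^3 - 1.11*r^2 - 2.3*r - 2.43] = -14.46*r - 2.22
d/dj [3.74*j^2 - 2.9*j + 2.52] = 7.48*j - 2.9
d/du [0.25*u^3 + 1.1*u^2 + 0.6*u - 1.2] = 0.75*u^2 + 2.2*u + 0.6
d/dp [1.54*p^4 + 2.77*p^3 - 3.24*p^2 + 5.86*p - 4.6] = 6.16*p^3 + 8.31*p^2 - 6.48*p + 5.86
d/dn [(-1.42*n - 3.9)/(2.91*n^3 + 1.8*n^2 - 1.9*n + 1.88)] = (8.2644*n^3 + 36.603*n^2 + 14.04*n - 10.0796)/(8.4681*n^6 + 10.476*n^5 - 7.818*n^4 + 4.1016*n^3 + 10.378*n^2 - 7.144*n + 3.5344)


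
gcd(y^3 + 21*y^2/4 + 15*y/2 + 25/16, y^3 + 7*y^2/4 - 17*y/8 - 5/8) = y^2 + 11*y/4 + 5/8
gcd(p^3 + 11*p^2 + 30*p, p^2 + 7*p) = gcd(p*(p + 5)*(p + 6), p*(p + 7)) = p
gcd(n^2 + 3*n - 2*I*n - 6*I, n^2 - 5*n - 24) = n + 3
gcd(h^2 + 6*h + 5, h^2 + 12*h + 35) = h + 5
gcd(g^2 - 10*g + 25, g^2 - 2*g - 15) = g - 5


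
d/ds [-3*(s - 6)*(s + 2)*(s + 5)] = -9*s^2 - 6*s + 96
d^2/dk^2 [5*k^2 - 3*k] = 10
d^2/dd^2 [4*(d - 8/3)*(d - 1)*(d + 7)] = 24*d + 80/3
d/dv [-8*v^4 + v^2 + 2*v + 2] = -32*v^3 + 2*v + 2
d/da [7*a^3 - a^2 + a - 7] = 21*a^2 - 2*a + 1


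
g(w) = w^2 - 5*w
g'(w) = 2*w - 5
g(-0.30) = 1.59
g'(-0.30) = -5.60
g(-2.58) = 19.56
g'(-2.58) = -10.16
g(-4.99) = 49.85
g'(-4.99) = -14.98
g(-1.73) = 11.64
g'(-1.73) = -8.46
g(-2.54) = 19.15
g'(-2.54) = -10.08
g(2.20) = -6.16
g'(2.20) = -0.60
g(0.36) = -1.67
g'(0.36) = -4.28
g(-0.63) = 3.55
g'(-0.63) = -6.26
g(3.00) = -6.00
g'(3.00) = 1.00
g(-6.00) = 66.00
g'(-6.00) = -17.00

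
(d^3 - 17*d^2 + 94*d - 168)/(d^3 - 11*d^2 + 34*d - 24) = (d - 7)/(d - 1)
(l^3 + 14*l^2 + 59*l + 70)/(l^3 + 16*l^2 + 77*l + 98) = (l + 5)/(l + 7)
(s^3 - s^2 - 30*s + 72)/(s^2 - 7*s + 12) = s + 6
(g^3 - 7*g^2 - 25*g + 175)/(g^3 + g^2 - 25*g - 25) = (g - 7)/(g + 1)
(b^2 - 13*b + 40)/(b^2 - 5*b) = (b - 8)/b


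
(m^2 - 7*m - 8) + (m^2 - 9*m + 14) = 2*m^2 - 16*m + 6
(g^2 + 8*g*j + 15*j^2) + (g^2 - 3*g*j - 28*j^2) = 2*g^2 + 5*g*j - 13*j^2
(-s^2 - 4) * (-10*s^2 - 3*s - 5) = 10*s^4 + 3*s^3 + 45*s^2 + 12*s + 20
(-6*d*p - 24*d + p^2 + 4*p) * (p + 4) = -6*d*p^2 - 48*d*p - 96*d + p^3 + 8*p^2 + 16*p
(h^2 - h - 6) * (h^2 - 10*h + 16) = h^4 - 11*h^3 + 20*h^2 + 44*h - 96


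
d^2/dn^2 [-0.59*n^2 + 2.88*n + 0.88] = -1.18000000000000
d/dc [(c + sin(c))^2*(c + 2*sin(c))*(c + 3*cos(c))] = (c + sin(c))*(-(c + sin(c))*(c + 2*sin(c))*(3*sin(c) - 1) + (c + sin(c))*(c + 3*cos(c))*(2*cos(c) + 1) + 2*(c + 2*sin(c))*(c + 3*cos(c))*(cos(c) + 1))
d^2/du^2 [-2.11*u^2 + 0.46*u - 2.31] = -4.22000000000000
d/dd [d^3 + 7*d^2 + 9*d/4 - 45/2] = 3*d^2 + 14*d + 9/4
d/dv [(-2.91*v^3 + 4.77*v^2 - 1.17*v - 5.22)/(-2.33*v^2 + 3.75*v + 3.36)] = (6.7803*v^4 - 21.825*v^3 - 14.1714*v^2 + 7.7292*v + 15.6438)/(5.4289*v^4 - 17.475*v^3 - 1.5951*v^2 + 25.2*v + 11.2896)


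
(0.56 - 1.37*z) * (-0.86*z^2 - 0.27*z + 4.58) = 1.1782*z^3 - 0.1117*z^2 - 6.4258*z + 2.5648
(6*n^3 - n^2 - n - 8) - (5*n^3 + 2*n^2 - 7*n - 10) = n^3 - 3*n^2 + 6*n + 2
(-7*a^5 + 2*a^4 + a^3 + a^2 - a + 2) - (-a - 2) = -7*a^5 + 2*a^4 + a^3 + a^2 + 4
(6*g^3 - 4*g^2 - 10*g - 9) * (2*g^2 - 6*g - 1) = 12*g^5 - 44*g^4 - 2*g^3 + 46*g^2 + 64*g + 9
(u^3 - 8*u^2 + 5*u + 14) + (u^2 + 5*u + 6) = u^3 - 7*u^2 + 10*u + 20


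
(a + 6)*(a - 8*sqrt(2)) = a^2 - 8*sqrt(2)*a + 6*a - 48*sqrt(2)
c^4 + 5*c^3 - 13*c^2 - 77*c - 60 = (c - 4)*(c + 1)*(c + 3)*(c + 5)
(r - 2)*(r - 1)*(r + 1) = r^3 - 2*r^2 - r + 2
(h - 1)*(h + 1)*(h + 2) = h^3 + 2*h^2 - h - 2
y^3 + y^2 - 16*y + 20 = (y - 2)^2*(y + 5)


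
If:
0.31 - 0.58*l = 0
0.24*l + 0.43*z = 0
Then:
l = 0.53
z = -0.30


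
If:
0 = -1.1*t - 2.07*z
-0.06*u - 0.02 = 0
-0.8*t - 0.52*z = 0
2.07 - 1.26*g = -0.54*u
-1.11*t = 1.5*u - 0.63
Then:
No Solution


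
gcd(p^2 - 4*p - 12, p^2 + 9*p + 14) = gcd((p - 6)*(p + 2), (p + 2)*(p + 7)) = p + 2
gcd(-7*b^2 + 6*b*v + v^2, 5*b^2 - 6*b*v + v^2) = -b + v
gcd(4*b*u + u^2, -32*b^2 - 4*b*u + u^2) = 4*b + u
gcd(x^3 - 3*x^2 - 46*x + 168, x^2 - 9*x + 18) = x - 6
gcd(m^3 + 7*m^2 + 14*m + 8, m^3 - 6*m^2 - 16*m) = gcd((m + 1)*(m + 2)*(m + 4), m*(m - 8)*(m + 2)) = m + 2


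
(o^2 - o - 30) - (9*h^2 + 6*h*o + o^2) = -9*h^2 - 6*h*o - o - 30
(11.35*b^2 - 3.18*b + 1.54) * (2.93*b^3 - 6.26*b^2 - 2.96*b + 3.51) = 33.2555*b^5 - 80.3684*b^4 - 9.177*b^3 + 39.6109*b^2 - 15.7202*b + 5.4054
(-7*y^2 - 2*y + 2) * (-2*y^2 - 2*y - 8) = 14*y^4 + 18*y^3 + 56*y^2 + 12*y - 16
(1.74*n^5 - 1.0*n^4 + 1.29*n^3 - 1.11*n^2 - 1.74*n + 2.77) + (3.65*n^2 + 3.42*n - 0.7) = 1.74*n^5 - 1.0*n^4 + 1.29*n^3 + 2.54*n^2 + 1.68*n + 2.07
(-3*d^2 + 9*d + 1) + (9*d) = -3*d^2 + 18*d + 1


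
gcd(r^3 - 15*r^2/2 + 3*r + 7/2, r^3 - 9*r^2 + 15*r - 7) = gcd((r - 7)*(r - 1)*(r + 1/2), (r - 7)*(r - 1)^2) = r^2 - 8*r + 7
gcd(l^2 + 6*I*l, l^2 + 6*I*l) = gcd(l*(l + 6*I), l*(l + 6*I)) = l^2 + 6*I*l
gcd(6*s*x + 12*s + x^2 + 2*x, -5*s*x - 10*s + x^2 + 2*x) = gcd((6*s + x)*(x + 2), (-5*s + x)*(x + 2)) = x + 2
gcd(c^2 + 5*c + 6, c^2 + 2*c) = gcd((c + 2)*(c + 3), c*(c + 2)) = c + 2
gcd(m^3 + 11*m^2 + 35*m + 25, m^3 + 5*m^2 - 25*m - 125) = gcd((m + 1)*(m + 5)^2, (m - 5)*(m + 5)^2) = m^2 + 10*m + 25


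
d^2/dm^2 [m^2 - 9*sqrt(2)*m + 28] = 2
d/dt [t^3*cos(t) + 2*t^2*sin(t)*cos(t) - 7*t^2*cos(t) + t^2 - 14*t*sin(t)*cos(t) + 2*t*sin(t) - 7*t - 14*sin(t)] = -t^3*sin(t) + 7*t^2*sin(t) + 3*t^2*cos(t) + 2*t^2*cos(2*t) + 2*t*sin(2*t) - 12*t*cos(t) - 14*t*cos(2*t) + 2*t + 2*sin(t) - 7*sin(2*t) - 14*cos(t) - 7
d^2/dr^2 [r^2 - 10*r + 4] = 2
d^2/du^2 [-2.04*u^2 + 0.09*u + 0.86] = -4.08000000000000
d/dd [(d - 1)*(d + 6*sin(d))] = d + (d - 1)*(6*cos(d) + 1) + 6*sin(d)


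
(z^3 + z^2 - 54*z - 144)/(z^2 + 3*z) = z - 2 - 48/z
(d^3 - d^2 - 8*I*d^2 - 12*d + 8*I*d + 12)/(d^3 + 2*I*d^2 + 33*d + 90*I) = (d^2 - d*(1 + 2*I) + 2*I)/(d^2 + 8*I*d - 15)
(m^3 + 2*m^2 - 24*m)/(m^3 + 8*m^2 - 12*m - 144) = m/(m + 6)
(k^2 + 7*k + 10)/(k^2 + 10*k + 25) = (k + 2)/(k + 5)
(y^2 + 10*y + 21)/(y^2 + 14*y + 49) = (y + 3)/(y + 7)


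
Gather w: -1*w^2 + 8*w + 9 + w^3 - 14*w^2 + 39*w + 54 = w^3 - 15*w^2 + 47*w + 63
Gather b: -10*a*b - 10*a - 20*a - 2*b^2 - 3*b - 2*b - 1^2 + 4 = -30*a - 2*b^2 + b*(-10*a - 5) + 3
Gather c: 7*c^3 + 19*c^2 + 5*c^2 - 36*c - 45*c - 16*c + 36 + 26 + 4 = 7*c^3 + 24*c^2 - 97*c + 66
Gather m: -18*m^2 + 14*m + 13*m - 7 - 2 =-18*m^2 + 27*m - 9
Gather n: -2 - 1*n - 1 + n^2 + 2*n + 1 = n^2 + n - 2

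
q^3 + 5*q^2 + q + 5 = (q + 5)*(q - I)*(q + I)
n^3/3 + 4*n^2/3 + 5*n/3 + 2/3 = (n/3 + 1/3)*(n + 1)*(n + 2)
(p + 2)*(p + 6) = p^2 + 8*p + 12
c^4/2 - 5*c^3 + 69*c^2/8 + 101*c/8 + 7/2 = (c/2 + 1/4)*(c - 7)*(c - 4)*(c + 1/2)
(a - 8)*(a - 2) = a^2 - 10*a + 16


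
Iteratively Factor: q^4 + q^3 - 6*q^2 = (q)*(q^3 + q^2 - 6*q) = q^2*(q^2 + q - 6) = q^2*(q + 3)*(q - 2)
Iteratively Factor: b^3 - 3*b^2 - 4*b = (b + 1)*(b^2 - 4*b) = (b - 4)*(b + 1)*(b)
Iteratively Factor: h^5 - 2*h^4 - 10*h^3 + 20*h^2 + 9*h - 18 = (h - 1)*(h^4 - h^3 - 11*h^2 + 9*h + 18) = (h - 1)*(h + 1)*(h^3 - 2*h^2 - 9*h + 18) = (h - 1)*(h + 1)*(h + 3)*(h^2 - 5*h + 6) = (h - 3)*(h - 1)*(h + 1)*(h + 3)*(h - 2)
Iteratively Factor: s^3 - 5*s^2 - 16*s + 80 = (s - 4)*(s^2 - s - 20) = (s - 5)*(s - 4)*(s + 4)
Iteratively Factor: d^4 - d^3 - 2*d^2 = (d + 1)*(d^3 - 2*d^2) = d*(d + 1)*(d^2 - 2*d) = d^2*(d + 1)*(d - 2)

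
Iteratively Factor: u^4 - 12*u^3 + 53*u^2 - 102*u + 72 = (u - 2)*(u^3 - 10*u^2 + 33*u - 36) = (u - 4)*(u - 2)*(u^2 - 6*u + 9) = (u - 4)*(u - 3)*(u - 2)*(u - 3)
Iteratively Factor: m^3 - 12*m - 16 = (m + 2)*(m^2 - 2*m - 8) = (m + 2)^2*(m - 4)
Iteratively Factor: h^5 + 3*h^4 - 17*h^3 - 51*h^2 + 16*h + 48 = (h + 1)*(h^4 + 2*h^3 - 19*h^2 - 32*h + 48) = (h - 4)*(h + 1)*(h^3 + 6*h^2 + 5*h - 12) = (h - 4)*(h - 1)*(h + 1)*(h^2 + 7*h + 12) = (h - 4)*(h - 1)*(h + 1)*(h + 3)*(h + 4)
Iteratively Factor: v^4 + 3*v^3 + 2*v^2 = (v + 2)*(v^3 + v^2) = v*(v + 2)*(v^2 + v) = v*(v + 1)*(v + 2)*(v)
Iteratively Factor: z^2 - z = (z)*(z - 1)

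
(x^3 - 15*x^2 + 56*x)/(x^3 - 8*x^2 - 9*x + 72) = x*(x - 7)/(x^2 - 9)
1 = 1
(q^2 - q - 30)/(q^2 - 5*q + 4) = (q^2 - q - 30)/(q^2 - 5*q + 4)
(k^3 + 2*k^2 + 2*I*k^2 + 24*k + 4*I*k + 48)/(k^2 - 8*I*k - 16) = (k^2 + k*(2 + 6*I) + 12*I)/(k - 4*I)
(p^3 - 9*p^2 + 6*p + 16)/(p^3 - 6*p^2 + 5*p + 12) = (p^2 - 10*p + 16)/(p^2 - 7*p + 12)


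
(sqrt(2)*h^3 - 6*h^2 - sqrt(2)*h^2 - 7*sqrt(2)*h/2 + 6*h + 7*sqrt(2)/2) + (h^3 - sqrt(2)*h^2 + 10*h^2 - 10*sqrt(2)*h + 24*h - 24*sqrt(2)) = h^3 + sqrt(2)*h^3 - 2*sqrt(2)*h^2 + 4*h^2 - 27*sqrt(2)*h/2 + 30*h - 41*sqrt(2)/2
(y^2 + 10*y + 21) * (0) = 0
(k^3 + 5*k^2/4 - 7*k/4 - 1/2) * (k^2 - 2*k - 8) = k^5 - 3*k^4/4 - 49*k^3/4 - 7*k^2 + 15*k + 4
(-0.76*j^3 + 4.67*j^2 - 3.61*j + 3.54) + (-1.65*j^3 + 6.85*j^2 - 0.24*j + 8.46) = -2.41*j^3 + 11.52*j^2 - 3.85*j + 12.0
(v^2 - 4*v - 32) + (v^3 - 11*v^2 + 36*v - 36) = v^3 - 10*v^2 + 32*v - 68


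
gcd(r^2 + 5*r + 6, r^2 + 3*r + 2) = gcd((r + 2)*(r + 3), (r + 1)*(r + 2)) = r + 2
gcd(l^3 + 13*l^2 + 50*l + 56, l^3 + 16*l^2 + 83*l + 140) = l^2 + 11*l + 28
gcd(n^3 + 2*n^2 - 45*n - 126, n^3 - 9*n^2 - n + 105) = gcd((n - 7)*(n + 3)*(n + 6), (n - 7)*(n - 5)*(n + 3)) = n^2 - 4*n - 21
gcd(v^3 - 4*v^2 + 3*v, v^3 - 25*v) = v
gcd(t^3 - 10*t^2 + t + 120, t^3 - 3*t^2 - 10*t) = t - 5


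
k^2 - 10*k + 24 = (k - 6)*(k - 4)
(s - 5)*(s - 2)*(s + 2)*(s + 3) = s^4 - 2*s^3 - 19*s^2 + 8*s + 60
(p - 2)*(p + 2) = p^2 - 4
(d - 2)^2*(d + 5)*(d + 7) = d^4 + 8*d^3 - 9*d^2 - 92*d + 140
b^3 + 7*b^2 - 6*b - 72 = (b - 3)*(b + 4)*(b + 6)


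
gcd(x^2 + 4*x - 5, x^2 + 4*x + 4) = 1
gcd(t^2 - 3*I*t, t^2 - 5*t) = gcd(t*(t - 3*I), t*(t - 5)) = t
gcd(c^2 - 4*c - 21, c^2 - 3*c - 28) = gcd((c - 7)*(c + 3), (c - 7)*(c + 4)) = c - 7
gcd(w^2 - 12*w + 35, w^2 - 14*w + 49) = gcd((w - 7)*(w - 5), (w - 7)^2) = w - 7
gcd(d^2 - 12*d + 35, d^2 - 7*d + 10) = d - 5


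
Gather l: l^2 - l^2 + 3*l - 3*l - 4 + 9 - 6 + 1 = 0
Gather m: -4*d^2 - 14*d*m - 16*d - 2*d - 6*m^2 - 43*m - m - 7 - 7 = -4*d^2 - 18*d - 6*m^2 + m*(-14*d - 44) - 14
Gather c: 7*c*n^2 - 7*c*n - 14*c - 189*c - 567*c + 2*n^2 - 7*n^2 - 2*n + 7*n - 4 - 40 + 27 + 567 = c*(7*n^2 - 7*n - 770) - 5*n^2 + 5*n + 550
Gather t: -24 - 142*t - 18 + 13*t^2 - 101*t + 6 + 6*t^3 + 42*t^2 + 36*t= 6*t^3 + 55*t^2 - 207*t - 36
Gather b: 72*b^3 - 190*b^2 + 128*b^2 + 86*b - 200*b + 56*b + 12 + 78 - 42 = 72*b^3 - 62*b^2 - 58*b + 48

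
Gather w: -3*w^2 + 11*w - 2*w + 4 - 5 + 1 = -3*w^2 + 9*w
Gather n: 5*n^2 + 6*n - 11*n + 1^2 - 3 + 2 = 5*n^2 - 5*n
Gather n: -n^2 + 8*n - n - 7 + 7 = -n^2 + 7*n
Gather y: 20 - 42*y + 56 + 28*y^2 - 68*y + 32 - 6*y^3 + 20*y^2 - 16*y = -6*y^3 + 48*y^2 - 126*y + 108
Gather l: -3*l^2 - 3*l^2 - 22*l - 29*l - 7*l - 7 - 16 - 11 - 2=-6*l^2 - 58*l - 36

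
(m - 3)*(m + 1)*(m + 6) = m^3 + 4*m^2 - 15*m - 18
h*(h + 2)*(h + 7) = h^3 + 9*h^2 + 14*h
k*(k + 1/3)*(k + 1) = k^3 + 4*k^2/3 + k/3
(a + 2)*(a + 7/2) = a^2 + 11*a/2 + 7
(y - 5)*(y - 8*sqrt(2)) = y^2 - 8*sqrt(2)*y - 5*y + 40*sqrt(2)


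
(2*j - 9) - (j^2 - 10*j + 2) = -j^2 + 12*j - 11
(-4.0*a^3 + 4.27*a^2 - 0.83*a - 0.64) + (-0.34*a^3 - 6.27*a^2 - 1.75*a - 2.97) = -4.34*a^3 - 2.0*a^2 - 2.58*a - 3.61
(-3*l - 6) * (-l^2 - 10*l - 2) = 3*l^3 + 36*l^2 + 66*l + 12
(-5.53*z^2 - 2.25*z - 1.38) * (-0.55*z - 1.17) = 3.0415*z^3 + 7.7076*z^2 + 3.3915*z + 1.6146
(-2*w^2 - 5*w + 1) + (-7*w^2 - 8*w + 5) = -9*w^2 - 13*w + 6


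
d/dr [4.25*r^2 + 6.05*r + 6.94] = 8.5*r + 6.05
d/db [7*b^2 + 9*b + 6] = 14*b + 9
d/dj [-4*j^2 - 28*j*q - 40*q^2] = -8*j - 28*q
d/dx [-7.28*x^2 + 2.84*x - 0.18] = 2.84 - 14.56*x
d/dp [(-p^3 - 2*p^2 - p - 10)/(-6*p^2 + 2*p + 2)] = (3*p^4 - 2*p^3 - 8*p^2 - 64*p + 9)/(2*(9*p^4 - 6*p^3 - 5*p^2 + 2*p + 1))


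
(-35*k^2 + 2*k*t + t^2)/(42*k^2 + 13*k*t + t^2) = (-5*k + t)/(6*k + t)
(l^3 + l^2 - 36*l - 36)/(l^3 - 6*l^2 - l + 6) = (l + 6)/(l - 1)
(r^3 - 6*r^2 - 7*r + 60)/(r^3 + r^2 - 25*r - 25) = (r^2 - r - 12)/(r^2 + 6*r + 5)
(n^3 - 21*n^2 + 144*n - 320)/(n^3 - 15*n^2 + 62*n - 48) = (n^2 - 13*n + 40)/(n^2 - 7*n + 6)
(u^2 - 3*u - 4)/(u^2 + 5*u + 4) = (u - 4)/(u + 4)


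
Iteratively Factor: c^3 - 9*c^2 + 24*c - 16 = (c - 4)*(c^2 - 5*c + 4) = (c - 4)^2*(c - 1)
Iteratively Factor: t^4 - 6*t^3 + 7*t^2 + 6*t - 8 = (t - 2)*(t^3 - 4*t^2 - t + 4) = (t - 2)*(t + 1)*(t^2 - 5*t + 4) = (t - 4)*(t - 2)*(t + 1)*(t - 1)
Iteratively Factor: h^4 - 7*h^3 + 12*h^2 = (h)*(h^3 - 7*h^2 + 12*h) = h*(h - 3)*(h^2 - 4*h) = h^2*(h - 3)*(h - 4)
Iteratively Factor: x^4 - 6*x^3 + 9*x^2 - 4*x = (x - 1)*(x^3 - 5*x^2 + 4*x) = x*(x - 1)*(x^2 - 5*x + 4) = x*(x - 1)^2*(x - 4)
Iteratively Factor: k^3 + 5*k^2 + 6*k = (k)*(k^2 + 5*k + 6) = k*(k + 3)*(k + 2)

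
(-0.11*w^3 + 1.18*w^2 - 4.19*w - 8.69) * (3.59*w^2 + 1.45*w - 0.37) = -0.3949*w^5 + 4.0767*w^4 - 13.2904*w^3 - 37.7092*w^2 - 11.0502*w + 3.2153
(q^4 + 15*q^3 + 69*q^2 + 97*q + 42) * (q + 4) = q^5 + 19*q^4 + 129*q^3 + 373*q^2 + 430*q + 168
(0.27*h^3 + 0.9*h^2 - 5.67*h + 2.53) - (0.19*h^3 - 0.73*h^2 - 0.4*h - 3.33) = 0.08*h^3 + 1.63*h^2 - 5.27*h + 5.86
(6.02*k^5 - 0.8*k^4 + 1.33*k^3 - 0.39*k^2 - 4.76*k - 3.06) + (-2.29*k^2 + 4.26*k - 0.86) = 6.02*k^5 - 0.8*k^4 + 1.33*k^3 - 2.68*k^2 - 0.5*k - 3.92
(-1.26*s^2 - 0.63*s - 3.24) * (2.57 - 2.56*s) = 3.2256*s^3 - 1.6254*s^2 + 6.6753*s - 8.3268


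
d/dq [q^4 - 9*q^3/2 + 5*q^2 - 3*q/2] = 4*q^3 - 27*q^2/2 + 10*q - 3/2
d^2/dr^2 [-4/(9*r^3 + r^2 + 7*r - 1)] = 8*((27*r + 1)*(9*r^3 + r^2 + 7*r - 1) - (27*r^2 + 2*r + 7)^2)/(9*r^3 + r^2 + 7*r - 1)^3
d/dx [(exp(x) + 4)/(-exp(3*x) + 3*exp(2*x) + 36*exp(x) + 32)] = (2*exp(x) - 7)*exp(x)/(exp(4*x) - 14*exp(3*x) + 33*exp(2*x) + 112*exp(x) + 64)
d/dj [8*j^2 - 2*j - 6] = 16*j - 2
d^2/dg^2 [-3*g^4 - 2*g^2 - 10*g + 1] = -36*g^2 - 4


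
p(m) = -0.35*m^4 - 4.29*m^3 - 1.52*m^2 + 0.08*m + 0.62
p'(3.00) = -162.67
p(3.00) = -157.00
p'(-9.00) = 5.57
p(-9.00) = 707.84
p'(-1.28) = -14.18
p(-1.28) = 6.08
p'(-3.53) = -87.98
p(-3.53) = 115.76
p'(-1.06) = -9.49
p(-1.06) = 3.49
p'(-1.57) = -21.45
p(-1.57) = 11.22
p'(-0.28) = -0.05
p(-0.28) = 0.57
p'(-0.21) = 0.16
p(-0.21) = 0.58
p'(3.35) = -207.17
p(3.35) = -221.53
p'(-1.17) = -11.74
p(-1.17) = 4.66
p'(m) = -1.4*m^3 - 12.87*m^2 - 3.04*m + 0.08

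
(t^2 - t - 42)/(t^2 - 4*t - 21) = (t + 6)/(t + 3)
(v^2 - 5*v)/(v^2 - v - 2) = v*(5 - v)/(-v^2 + v + 2)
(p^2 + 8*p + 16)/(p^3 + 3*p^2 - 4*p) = (p + 4)/(p*(p - 1))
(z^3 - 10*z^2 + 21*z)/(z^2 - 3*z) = z - 7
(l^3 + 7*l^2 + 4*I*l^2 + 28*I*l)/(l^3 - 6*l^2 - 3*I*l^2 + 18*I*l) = (l^2 + l*(7 + 4*I) + 28*I)/(l^2 - 3*l*(2 + I) + 18*I)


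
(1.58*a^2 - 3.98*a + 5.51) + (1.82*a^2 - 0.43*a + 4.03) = 3.4*a^2 - 4.41*a + 9.54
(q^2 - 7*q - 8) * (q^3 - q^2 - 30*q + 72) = q^5 - 8*q^4 - 31*q^3 + 290*q^2 - 264*q - 576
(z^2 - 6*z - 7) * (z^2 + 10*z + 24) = z^4 + 4*z^3 - 43*z^2 - 214*z - 168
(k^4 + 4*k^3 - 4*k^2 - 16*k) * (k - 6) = k^5 - 2*k^4 - 28*k^3 + 8*k^2 + 96*k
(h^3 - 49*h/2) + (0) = h^3 - 49*h/2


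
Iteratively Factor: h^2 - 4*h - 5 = (h - 5)*(h + 1)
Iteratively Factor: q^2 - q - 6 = (q - 3)*(q + 2)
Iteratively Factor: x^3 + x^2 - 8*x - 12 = (x + 2)*(x^2 - x - 6) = (x + 2)^2*(x - 3)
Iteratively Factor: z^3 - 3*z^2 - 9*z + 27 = (z + 3)*(z^2 - 6*z + 9) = (z - 3)*(z + 3)*(z - 3)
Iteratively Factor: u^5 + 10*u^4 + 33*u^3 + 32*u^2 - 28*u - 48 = (u + 3)*(u^4 + 7*u^3 + 12*u^2 - 4*u - 16) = (u + 2)*(u + 3)*(u^3 + 5*u^2 + 2*u - 8) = (u + 2)^2*(u + 3)*(u^2 + 3*u - 4) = (u + 2)^2*(u + 3)*(u + 4)*(u - 1)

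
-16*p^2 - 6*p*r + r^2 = (-8*p + r)*(2*p + r)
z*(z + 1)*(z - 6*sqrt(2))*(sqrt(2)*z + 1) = sqrt(2)*z^4 - 11*z^3 + sqrt(2)*z^3 - 11*z^2 - 6*sqrt(2)*z^2 - 6*sqrt(2)*z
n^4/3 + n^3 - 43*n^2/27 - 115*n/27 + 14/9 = (n/3 + 1)*(n - 2)*(n - 1/3)*(n + 7/3)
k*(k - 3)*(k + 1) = k^3 - 2*k^2 - 3*k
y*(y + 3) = y^2 + 3*y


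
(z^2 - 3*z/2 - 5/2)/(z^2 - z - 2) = (z - 5/2)/(z - 2)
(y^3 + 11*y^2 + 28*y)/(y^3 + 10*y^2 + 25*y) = (y^2 + 11*y + 28)/(y^2 + 10*y + 25)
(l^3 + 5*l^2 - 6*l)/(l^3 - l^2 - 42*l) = (l - 1)/(l - 7)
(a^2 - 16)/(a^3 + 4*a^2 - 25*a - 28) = (a + 4)/(a^2 + 8*a + 7)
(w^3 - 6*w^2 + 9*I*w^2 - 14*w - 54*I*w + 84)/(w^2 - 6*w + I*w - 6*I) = (w^2 + 9*I*w - 14)/(w + I)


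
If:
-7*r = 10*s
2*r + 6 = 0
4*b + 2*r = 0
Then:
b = 3/2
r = -3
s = 21/10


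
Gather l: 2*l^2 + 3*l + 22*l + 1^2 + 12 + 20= 2*l^2 + 25*l + 33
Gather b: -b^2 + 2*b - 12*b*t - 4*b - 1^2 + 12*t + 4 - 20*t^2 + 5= -b^2 + b*(-12*t - 2) - 20*t^2 + 12*t + 8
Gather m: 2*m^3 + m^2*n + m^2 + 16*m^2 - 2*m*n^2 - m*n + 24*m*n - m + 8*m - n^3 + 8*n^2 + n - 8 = 2*m^3 + m^2*(n + 17) + m*(-2*n^2 + 23*n + 7) - n^3 + 8*n^2 + n - 8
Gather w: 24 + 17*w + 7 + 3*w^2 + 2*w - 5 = 3*w^2 + 19*w + 26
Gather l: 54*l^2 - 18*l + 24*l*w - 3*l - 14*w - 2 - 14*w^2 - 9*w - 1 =54*l^2 + l*(24*w - 21) - 14*w^2 - 23*w - 3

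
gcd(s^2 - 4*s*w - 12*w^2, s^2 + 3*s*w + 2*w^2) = s + 2*w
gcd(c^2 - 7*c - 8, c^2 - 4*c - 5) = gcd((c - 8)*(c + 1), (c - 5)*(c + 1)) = c + 1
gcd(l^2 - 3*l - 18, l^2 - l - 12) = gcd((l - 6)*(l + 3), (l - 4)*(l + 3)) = l + 3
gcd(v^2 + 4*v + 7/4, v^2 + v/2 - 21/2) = v + 7/2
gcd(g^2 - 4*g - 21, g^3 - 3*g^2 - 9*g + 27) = g + 3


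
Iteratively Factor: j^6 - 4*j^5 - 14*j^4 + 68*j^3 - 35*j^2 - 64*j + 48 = (j - 3)*(j^5 - j^4 - 17*j^3 + 17*j^2 + 16*j - 16) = (j - 3)*(j + 1)*(j^4 - 2*j^3 - 15*j^2 + 32*j - 16) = (j - 4)*(j - 3)*(j + 1)*(j^3 + 2*j^2 - 7*j + 4) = (j - 4)*(j - 3)*(j - 1)*(j + 1)*(j^2 + 3*j - 4) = (j - 4)*(j - 3)*(j - 1)^2*(j + 1)*(j + 4)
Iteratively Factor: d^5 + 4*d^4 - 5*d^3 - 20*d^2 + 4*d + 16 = (d + 1)*(d^4 + 3*d^3 - 8*d^2 - 12*d + 16) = (d - 2)*(d + 1)*(d^3 + 5*d^2 + 2*d - 8) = (d - 2)*(d - 1)*(d + 1)*(d^2 + 6*d + 8) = (d - 2)*(d - 1)*(d + 1)*(d + 2)*(d + 4)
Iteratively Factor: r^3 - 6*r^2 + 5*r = (r)*(r^2 - 6*r + 5) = r*(r - 5)*(r - 1)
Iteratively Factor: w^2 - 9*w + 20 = (w - 5)*(w - 4)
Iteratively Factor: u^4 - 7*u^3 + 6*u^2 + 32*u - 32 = (u - 4)*(u^3 - 3*u^2 - 6*u + 8) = (u - 4)*(u + 2)*(u^2 - 5*u + 4) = (u - 4)*(u - 1)*(u + 2)*(u - 4)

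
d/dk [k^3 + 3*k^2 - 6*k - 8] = 3*k^2 + 6*k - 6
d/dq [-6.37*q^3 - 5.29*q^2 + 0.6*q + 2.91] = -19.11*q^2 - 10.58*q + 0.6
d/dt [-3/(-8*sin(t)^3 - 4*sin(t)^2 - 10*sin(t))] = 3*(-4*sin(t) + 6*cos(2*t) - 11)*cos(t)/(2*(4*sin(t)^2 + 2*sin(t) + 5)^2*sin(t)^2)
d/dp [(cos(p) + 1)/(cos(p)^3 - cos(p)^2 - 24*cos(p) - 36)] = 2*(-sin(p)^2*cos(p) - sin(p)^2 + 7)*sin(p)/(-cos(p)^3 + cos(p)^2 + 24*cos(p) + 36)^2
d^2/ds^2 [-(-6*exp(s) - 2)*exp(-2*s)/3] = 2*(3*exp(s) + 4)*exp(-2*s)/3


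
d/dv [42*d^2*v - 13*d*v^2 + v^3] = 42*d^2 - 26*d*v + 3*v^2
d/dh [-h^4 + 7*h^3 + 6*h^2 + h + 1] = -4*h^3 + 21*h^2 + 12*h + 1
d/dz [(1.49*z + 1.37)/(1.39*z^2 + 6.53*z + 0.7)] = (2.0711*z^2 + 9.7297*z - (1.49*z + 1.37)*(2.78*z + 6.53) + 1.043)/(1.39*z^2 + 6.53*z + 0.7)^2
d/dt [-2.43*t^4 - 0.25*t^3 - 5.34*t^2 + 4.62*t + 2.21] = -9.72*t^3 - 0.75*t^2 - 10.68*t + 4.62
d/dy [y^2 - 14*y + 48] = 2*y - 14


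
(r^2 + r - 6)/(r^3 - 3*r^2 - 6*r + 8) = (r^2 + r - 6)/(r^3 - 3*r^2 - 6*r + 8)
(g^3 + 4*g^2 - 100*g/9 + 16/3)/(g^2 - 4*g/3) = g + 16/3 - 4/g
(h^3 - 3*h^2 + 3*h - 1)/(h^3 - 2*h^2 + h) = (h - 1)/h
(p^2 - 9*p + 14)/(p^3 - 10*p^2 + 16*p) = (p - 7)/(p*(p - 8))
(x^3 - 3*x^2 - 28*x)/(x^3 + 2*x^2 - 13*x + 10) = x*(x^2 - 3*x - 28)/(x^3 + 2*x^2 - 13*x + 10)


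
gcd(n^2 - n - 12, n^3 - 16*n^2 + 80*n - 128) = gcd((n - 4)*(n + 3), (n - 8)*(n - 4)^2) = n - 4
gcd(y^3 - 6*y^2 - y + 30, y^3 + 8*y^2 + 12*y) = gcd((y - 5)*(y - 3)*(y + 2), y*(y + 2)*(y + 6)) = y + 2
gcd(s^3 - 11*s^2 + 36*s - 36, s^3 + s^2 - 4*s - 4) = s - 2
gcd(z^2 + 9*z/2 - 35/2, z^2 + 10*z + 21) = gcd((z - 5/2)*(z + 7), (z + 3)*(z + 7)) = z + 7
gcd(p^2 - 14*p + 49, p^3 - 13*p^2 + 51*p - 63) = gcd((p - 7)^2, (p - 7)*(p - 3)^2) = p - 7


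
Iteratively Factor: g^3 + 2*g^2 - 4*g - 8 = (g - 2)*(g^2 + 4*g + 4) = (g - 2)*(g + 2)*(g + 2)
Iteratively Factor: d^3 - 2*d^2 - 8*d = (d + 2)*(d^2 - 4*d) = (d - 4)*(d + 2)*(d)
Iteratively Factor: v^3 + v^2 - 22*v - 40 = (v + 2)*(v^2 - v - 20) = (v + 2)*(v + 4)*(v - 5)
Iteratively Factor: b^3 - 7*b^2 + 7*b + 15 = (b + 1)*(b^2 - 8*b + 15) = (b - 3)*(b + 1)*(b - 5)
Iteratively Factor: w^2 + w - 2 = (w - 1)*(w + 2)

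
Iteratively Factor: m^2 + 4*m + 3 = (m + 1)*(m + 3)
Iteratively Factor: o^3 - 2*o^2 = (o)*(o^2 - 2*o) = o*(o - 2)*(o)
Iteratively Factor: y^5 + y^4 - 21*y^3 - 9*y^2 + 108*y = (y + 4)*(y^4 - 3*y^3 - 9*y^2 + 27*y) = y*(y + 4)*(y^3 - 3*y^2 - 9*y + 27) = y*(y - 3)*(y + 4)*(y^2 - 9) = y*(y - 3)*(y + 3)*(y + 4)*(y - 3)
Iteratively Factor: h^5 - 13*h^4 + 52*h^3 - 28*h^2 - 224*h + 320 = (h - 2)*(h^4 - 11*h^3 + 30*h^2 + 32*h - 160) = (h - 5)*(h - 2)*(h^3 - 6*h^2 + 32) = (h - 5)*(h - 2)*(h + 2)*(h^2 - 8*h + 16) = (h - 5)*(h - 4)*(h - 2)*(h + 2)*(h - 4)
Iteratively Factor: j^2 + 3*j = (j)*(j + 3)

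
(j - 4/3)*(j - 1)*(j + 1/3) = j^3 - 2*j^2 + 5*j/9 + 4/9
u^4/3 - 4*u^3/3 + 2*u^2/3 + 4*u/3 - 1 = (u/3 + 1/3)*(u - 3)*(u - 1)^2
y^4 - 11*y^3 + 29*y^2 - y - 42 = (y - 7)*(y - 3)*(y - 2)*(y + 1)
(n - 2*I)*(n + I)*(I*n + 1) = I*n^3 + 2*n^2 + I*n + 2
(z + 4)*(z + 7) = z^2 + 11*z + 28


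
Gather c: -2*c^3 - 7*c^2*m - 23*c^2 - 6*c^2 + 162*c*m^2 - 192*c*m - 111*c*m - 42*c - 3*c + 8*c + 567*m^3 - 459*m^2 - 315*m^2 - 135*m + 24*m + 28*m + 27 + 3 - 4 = -2*c^3 + c^2*(-7*m - 29) + c*(162*m^2 - 303*m - 37) + 567*m^3 - 774*m^2 - 83*m + 26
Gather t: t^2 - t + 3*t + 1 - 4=t^2 + 2*t - 3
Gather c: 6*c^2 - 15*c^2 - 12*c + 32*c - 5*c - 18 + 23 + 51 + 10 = -9*c^2 + 15*c + 66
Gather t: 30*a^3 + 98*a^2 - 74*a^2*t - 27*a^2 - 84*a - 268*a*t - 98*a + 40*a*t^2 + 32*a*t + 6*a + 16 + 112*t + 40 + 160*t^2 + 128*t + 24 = 30*a^3 + 71*a^2 - 176*a + t^2*(40*a + 160) + t*(-74*a^2 - 236*a + 240) + 80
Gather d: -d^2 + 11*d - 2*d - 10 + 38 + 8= -d^2 + 9*d + 36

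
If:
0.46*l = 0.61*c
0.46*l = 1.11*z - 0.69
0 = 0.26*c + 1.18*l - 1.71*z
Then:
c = 1.20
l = 1.59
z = 1.28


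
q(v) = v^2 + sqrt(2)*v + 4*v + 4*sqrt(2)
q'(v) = 2*v + sqrt(2) + 4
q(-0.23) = 4.46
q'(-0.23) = 4.95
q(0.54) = 8.87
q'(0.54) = 6.49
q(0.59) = 9.20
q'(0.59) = 6.59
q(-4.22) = 0.62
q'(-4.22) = -3.03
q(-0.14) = 4.92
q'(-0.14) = 5.13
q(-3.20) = -1.43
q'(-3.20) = -0.99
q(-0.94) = 1.45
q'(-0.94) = 3.53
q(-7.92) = 25.50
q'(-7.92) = -10.43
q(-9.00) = 37.93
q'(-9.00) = -12.59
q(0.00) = 5.66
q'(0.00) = 5.41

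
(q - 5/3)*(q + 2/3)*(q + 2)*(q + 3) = q^4 + 4*q^3 - q^2/9 - 104*q/9 - 20/3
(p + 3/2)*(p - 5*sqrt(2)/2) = p^2 - 5*sqrt(2)*p/2 + 3*p/2 - 15*sqrt(2)/4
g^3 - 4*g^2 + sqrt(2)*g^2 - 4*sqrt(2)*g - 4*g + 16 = (g - 4)*(g - sqrt(2))*(g + 2*sqrt(2))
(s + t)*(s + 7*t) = s^2 + 8*s*t + 7*t^2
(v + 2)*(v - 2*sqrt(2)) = v^2 - 2*sqrt(2)*v + 2*v - 4*sqrt(2)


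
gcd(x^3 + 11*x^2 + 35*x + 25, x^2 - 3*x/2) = 1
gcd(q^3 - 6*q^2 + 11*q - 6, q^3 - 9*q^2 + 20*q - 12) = q^2 - 3*q + 2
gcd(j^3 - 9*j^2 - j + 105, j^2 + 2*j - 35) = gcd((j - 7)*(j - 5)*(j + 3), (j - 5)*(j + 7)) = j - 5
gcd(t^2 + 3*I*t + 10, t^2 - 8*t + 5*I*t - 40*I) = t + 5*I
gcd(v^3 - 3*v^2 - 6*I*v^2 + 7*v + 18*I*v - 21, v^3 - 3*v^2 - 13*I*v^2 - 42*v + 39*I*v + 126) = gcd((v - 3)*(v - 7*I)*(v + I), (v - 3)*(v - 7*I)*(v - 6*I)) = v^2 + v*(-3 - 7*I) + 21*I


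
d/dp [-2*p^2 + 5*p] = 5 - 4*p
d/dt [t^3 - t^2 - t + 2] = 3*t^2 - 2*t - 1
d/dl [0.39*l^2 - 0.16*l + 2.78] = 0.78*l - 0.16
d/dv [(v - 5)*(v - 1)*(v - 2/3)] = 3*v^2 - 40*v/3 + 9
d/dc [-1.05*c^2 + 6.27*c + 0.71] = 6.27 - 2.1*c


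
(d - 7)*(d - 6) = d^2 - 13*d + 42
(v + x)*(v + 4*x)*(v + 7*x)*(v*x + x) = v^4*x + 12*v^3*x^2 + v^3*x + 39*v^2*x^3 + 12*v^2*x^2 + 28*v*x^4 + 39*v*x^3 + 28*x^4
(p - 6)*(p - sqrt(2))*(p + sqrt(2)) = p^3 - 6*p^2 - 2*p + 12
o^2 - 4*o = o*(o - 4)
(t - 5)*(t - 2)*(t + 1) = t^3 - 6*t^2 + 3*t + 10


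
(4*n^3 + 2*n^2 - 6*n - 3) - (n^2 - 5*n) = 4*n^3 + n^2 - n - 3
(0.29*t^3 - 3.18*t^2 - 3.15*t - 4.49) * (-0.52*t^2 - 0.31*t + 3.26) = -0.1508*t^5 + 1.5637*t^4 + 3.5692*t^3 - 7.0555*t^2 - 8.8771*t - 14.6374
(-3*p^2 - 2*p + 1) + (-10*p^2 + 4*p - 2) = -13*p^2 + 2*p - 1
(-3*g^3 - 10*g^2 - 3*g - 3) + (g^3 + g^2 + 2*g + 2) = -2*g^3 - 9*g^2 - g - 1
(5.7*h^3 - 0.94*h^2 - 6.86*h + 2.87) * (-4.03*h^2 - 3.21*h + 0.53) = -22.971*h^5 - 14.5088*h^4 + 33.6842*h^3 + 9.9563*h^2 - 12.8485*h + 1.5211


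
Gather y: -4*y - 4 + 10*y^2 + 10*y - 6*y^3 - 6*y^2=-6*y^3 + 4*y^2 + 6*y - 4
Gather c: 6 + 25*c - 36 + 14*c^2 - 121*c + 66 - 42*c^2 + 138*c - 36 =-28*c^2 + 42*c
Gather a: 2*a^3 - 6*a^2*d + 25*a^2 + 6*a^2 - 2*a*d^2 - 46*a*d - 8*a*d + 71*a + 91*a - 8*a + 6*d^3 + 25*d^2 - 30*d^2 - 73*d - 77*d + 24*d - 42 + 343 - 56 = 2*a^3 + a^2*(31 - 6*d) + a*(-2*d^2 - 54*d + 154) + 6*d^3 - 5*d^2 - 126*d + 245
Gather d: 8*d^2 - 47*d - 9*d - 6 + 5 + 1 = 8*d^2 - 56*d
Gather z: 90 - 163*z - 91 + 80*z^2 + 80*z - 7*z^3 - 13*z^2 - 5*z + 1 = -7*z^3 + 67*z^2 - 88*z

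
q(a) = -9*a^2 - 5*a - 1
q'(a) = -18*a - 5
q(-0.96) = -4.49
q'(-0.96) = 12.28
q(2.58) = -73.81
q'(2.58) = -51.44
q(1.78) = -38.42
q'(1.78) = -37.04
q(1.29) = -22.43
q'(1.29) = -28.22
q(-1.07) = -5.95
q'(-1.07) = 14.26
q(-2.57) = -47.59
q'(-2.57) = 41.26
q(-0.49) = -0.71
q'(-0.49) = 3.82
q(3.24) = -111.68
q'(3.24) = -63.32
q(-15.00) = -1951.00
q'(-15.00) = 265.00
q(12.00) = -1357.00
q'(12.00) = -221.00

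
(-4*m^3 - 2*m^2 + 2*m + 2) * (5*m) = -20*m^4 - 10*m^3 + 10*m^2 + 10*m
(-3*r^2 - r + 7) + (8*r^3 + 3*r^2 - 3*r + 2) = 8*r^3 - 4*r + 9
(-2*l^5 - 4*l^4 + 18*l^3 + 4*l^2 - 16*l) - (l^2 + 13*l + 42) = -2*l^5 - 4*l^4 + 18*l^3 + 3*l^2 - 29*l - 42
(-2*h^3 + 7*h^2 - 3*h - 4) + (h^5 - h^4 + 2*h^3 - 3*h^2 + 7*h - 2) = h^5 - h^4 + 4*h^2 + 4*h - 6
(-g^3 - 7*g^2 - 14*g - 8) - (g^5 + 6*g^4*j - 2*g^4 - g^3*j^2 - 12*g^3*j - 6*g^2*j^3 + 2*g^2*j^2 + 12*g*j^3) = -g^5 - 6*g^4*j + 2*g^4 + g^3*j^2 + 12*g^3*j - g^3 + 6*g^2*j^3 - 2*g^2*j^2 - 7*g^2 - 12*g*j^3 - 14*g - 8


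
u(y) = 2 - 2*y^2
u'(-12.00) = 48.00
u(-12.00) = -286.00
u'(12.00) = -48.00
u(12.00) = -286.00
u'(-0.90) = 3.60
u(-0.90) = 0.38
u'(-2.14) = 8.56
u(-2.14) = -7.16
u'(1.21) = -4.84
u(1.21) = -0.93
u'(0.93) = -3.72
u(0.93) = 0.27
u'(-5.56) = 22.24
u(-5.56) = -59.83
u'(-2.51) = 10.04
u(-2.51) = -10.60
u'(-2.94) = 11.76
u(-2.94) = -15.29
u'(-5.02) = 20.08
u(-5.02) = -48.40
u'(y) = -4*y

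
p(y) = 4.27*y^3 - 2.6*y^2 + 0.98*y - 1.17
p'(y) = 12.81*y^2 - 5.2*y + 0.98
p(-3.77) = -270.62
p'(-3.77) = 202.65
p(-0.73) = -4.93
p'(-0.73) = 11.60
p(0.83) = 0.29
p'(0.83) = 5.49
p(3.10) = 104.09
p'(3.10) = 107.96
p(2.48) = 50.40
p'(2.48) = 66.87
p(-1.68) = -30.40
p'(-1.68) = 45.87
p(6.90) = 1284.54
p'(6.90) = 574.98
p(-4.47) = -438.87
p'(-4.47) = 280.18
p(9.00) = 2909.88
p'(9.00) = 991.79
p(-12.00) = -7765.89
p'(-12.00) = 1908.02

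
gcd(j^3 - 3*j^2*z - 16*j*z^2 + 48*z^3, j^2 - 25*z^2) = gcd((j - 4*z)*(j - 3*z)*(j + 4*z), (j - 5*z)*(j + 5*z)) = 1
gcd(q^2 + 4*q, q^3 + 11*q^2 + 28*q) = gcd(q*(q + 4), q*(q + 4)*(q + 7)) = q^2 + 4*q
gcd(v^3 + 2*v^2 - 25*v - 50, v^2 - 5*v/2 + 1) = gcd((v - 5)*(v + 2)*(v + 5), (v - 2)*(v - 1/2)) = 1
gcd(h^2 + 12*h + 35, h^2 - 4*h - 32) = 1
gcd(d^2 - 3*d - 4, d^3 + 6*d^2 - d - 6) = d + 1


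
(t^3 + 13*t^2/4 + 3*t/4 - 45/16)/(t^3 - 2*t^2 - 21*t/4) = (8*t^2 + 14*t - 15)/(4*t*(2*t - 7))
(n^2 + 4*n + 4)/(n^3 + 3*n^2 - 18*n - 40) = (n + 2)/(n^2 + n - 20)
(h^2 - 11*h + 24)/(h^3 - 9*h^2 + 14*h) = (h^2 - 11*h + 24)/(h*(h^2 - 9*h + 14))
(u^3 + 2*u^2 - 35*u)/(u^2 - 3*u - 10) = u*(u + 7)/(u + 2)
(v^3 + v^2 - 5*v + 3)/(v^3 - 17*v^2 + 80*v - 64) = (v^2 + 2*v - 3)/(v^2 - 16*v + 64)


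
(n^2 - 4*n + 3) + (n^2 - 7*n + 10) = 2*n^2 - 11*n + 13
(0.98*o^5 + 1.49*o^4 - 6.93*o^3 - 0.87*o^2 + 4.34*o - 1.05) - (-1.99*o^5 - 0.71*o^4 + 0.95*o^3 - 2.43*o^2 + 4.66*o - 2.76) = 2.97*o^5 + 2.2*o^4 - 7.88*o^3 + 1.56*o^2 - 0.32*o + 1.71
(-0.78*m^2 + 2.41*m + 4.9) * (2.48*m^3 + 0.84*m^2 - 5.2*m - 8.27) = -1.9344*m^5 + 5.3216*m^4 + 18.2324*m^3 - 1.9654*m^2 - 45.4107*m - 40.523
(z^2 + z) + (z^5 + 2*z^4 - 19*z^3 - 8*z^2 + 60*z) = z^5 + 2*z^4 - 19*z^3 - 7*z^2 + 61*z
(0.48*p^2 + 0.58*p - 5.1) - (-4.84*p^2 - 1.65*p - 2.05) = 5.32*p^2 + 2.23*p - 3.05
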